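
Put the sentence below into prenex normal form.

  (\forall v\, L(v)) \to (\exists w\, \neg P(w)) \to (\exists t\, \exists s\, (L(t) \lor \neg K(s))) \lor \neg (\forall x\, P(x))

First replace A → B with ¬A ∨ B.
  \neg (\forall v\, L(v)) \lor \neg (\exists w\, \neg P(w)) \lor (\exists t\, \exists s\, (L(t) \lor \neg K(s))) \lor \neg (\forall x\, P(x))
Move each ¬ inward, flipping quantifiers it crosses:
  (\exists v\, \neg L(v)) \lor (\forall w\, P(w)) \lor (\exists t\, \exists s\, (L(t) \lor \neg K(s))) \lor (\exists x\, \neg P(x))
Extract every quantifier outward, since the variables are now distinct and don't occur free across branches:
  \exists v\, \forall w\, \exists t\, \exists s\, \exists x\, (\neg L(v) \lor P(w) \lor L(t) \lor \neg K(s) \lor \neg P(x))

\exists v\, \forall w\, \exists t\, \exists s\, \exists x\, (\neg L(v) \lor P(w) \lor L(t) \lor \neg K(s) \lor \neg P(x))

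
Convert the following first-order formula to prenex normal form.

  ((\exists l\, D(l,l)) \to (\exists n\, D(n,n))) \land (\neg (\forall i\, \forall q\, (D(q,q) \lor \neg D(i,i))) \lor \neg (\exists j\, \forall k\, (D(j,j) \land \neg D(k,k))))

\forall l\, \exists n\, \exists i\, \exists q\, \forall j\, \exists k\, ((\neg D(l,l) \lor D(n,n)) \land (\neg D(q,q) \land D(i,i) \lor \neg D(j,j) \lor D(k,k)))

First replace A → B with ¬A ∨ B.
  (\neg (\exists l\, D(l,l)) \lor (\exists n\, D(n,n))) \land (\neg (\forall i\, \forall q\, (D(q,q) \lor \neg D(i,i))) \lor \neg (\exists j\, \forall k\, (D(j,j) \land \neg D(k,k))))
Push ¬ through the quantifiers and connectives to reach negation normal form:
  ((\forall l\, \neg D(l,l)) \lor (\exists n\, D(n,n))) \land ((\exists i\, \exists q\, (\neg D(q,q) \land D(i,i))) \lor (\forall j\, \exists k\, (\neg D(j,j) \lor D(k,k))))
Finally move all quantifiers to the prefix:
  \forall l\, \exists n\, \exists i\, \exists q\, \forall j\, \exists k\, ((\neg D(l,l) \lor D(n,n)) \land (\neg D(q,q) \land D(i,i) \lor \neg D(j,j) \lor D(k,k)))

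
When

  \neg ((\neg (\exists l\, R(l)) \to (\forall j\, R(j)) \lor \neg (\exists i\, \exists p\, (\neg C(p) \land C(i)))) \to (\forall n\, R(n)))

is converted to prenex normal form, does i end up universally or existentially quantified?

universal

Eliminate → and ↔ using ¬ and ∨.
  \neg (\neg (\neg \neg (\exists l\, R(l)) \lor (\forall j\, R(j)) \lor \neg (\exists i\, \exists p\, (\neg C(p) \land C(i)))) \lor (\forall n\, R(n)))
Drive negations inward (¬∀x A ≡ ∃x ¬A, ¬∃x A ≡ ∀x ¬A, De Morgan for ∧/∨):
  ((\exists l\, R(l)) \lor (\forall j\, R(j)) \lor (\forall i\, \forall p\, (C(p) \lor \neg C(i)))) \land (\exists n\, \neg R(n))
Pull the quantifiers to the front (each side's bound variable is not free in the other side):
  \exists l\, \forall j\, \forall i\, \forall p\, \exists n\, ((R(l) \lor R(j) \lor C(p) \lor \neg C(i)) \land \neg R(n))
The quantifier \exists i sits under an odd number of negations (counting the antecedent side of each →), so it flips to \forall i.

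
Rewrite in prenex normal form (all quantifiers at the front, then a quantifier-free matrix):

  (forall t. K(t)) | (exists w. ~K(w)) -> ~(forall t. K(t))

Rewrite implications/biconditionals: A → B as ¬A ∨ B.
  ~((forall t. K(t)) | (exists w. ~K(w))) | ~(forall t. K(t))
Drive negations inward (¬∀x A ≡ ∃x ¬A, ¬∃x A ≡ ∀x ¬A, De Morgan for ∧/∨):
  (exists t. ~K(t)) & (forall w. K(w)) | (exists t. ~K(t))
Rename bound variables to avoid capture: t↦v.
  (exists t. ~K(t)) & (forall w. K(w)) | (exists v. ~K(v))
Extract every quantifier outward, since the variables are now distinct and don't occur free across branches:
  exists t. forall w. exists v. (~K(t) & K(w) | ~K(v))

exists t. forall w. exists v. (~K(t) & K(w) | ~K(v))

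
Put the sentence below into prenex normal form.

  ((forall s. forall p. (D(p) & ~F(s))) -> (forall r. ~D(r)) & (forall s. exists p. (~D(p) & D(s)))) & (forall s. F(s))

exists s. exists p. forall r. forall z1. exists w. forall v1. ((~D(p) | F(s) | ~D(r) & ~D(w) & D(z1)) & F(v1))

Eliminate → and ↔ using ¬ and ∨.
  (~(forall s. forall p. (D(p) & ~F(s))) | (forall r. ~D(r)) & (forall s. exists p. (~D(p) & D(s)))) & (forall s. F(s))
Move each ¬ inward, flipping quantifiers it crosses:
  ((exists s. exists p. (~D(p) | F(s))) | (forall r. ~D(r)) & (forall s. exists p. (~D(p) & D(s)))) & (forall s. F(s))
Give each quantifier a distinct variable: s↦z1, p↦w, s↦v1.
  ((exists s. exists p. (~D(p) | F(s))) | (forall r. ~D(r)) & (forall z1. exists w. (~D(w) & D(z1)))) & (forall v1. F(v1))
Pull the quantifiers to the front (each side's bound variable is not free in the other side):
  exists s. exists p. forall r. forall z1. exists w. forall v1. ((~D(p) | F(s) | ~D(r) & ~D(w) & D(z1)) & F(v1))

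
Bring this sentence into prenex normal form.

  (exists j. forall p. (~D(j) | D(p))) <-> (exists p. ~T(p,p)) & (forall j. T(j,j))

Rewrite implications/biconditionals: A → B as ¬A ∨ B; A ↔ B as (¬A ∨ B) ∧ (¬B ∨ A).
  (~(exists j. forall p. (~D(j) | D(p))) | (exists p. ~T(p,p)) & (forall j. T(j,j))) & (~((exists p. ~T(p,p)) & (forall j. T(j,j))) | (exists j. forall p. (~D(j) | D(p))))
Drive negations inward (¬∀x A ≡ ∃x ¬A, ¬∃x A ≡ ∀x ¬A, De Morgan for ∧/∨):
  ((forall j. exists p. (D(j) & ~D(p))) | (exists p. ~T(p,p)) & (forall j. T(j,j))) & ((forall p. T(p,p)) | (exists j. ~T(j,j)) | (exists j. forall p. (~D(j) | D(p))))
Rename bound variables to avoid capture: p↦s, j↦w, p↦u1, j↦a, j↦y1, p↦q.
  ((forall j. exists p. (D(j) & ~D(p))) | (exists s. ~T(s,s)) & (forall w. T(w,w))) & ((forall u1. T(u1,u1)) | (exists a. ~T(a,a)) | (exists y1. forall q. (~D(y1) | D(q))))
Finally move all quantifiers to the prefix:
  forall j. exists p. exists s. forall w. forall u1. exists a. exists y1. forall q. ((D(j) & ~D(p) | ~T(s,s) & T(w,w)) & (T(u1,u1) | ~T(a,a) | ~D(y1) | D(q)))

forall j. exists p. exists s. forall w. forall u1. exists a. exists y1. forall q. ((D(j) & ~D(p) | ~T(s,s) & T(w,w)) & (T(u1,u1) | ~T(a,a) | ~D(y1) | D(q)))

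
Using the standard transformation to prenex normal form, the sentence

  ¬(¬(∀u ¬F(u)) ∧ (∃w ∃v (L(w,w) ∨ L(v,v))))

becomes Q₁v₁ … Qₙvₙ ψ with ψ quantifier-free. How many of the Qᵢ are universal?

3

Move each ¬ inward, flipping quantifiers it crosses:
  (∀u ¬F(u)) ∨ (∀w ∀v (¬L(w,w) ∧ ¬L(v,v)))
Extract every quantifier outward, since the variables are now distinct and don't occur free across branches:
  ∀u ∀w ∀v (¬F(u) ∨ ¬L(w,w) ∧ ¬L(v,v))
The prefix is ∀u ∀w ∀v: 3 universal, 0 existential.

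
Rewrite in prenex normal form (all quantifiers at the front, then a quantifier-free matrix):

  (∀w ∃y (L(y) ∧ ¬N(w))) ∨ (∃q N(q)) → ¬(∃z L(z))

Rewrite implications/biconditionals: A → B as ¬A ∨ B.
  ¬((∀w ∃y (L(y) ∧ ¬N(w))) ∨ (∃q N(q))) ∨ ¬(∃z L(z))
Drive negations inward (¬∀x A ≡ ∃x ¬A, ¬∃x A ≡ ∀x ¬A, De Morgan for ∧/∨):
  (∃w ∀y (¬L(y) ∨ N(w))) ∧ (∀q ¬N(q)) ∨ (∀z ¬L(z))
All bound variables are already distinct, so no renaming is needed.
Pull the quantifiers to the front (each side's bound variable is not free in the other side):
  ∃w ∀y ∀q ∀z ((¬L(y) ∨ N(w)) ∧ ¬N(q) ∨ ¬L(z))

∃w ∀y ∀q ∀z ((¬L(y) ∨ N(w)) ∧ ¬N(q) ∨ ¬L(z))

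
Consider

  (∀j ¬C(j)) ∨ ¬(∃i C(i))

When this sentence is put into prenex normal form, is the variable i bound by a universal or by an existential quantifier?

universal

Drive negations inward (¬∀x A ≡ ∃x ¬A, ¬∃x A ≡ ∀x ¬A, De Morgan for ∧/∨):
  (∀j ¬C(j)) ∨ (∀i ¬C(i))
Extract every quantifier outward, since the variables are now distinct and don't occur free across branches:
  ∀j ∀i (¬C(j) ∨ ¬C(i))
The quantifier ∃i sits under an odd number of negations, so it flips to ∀i.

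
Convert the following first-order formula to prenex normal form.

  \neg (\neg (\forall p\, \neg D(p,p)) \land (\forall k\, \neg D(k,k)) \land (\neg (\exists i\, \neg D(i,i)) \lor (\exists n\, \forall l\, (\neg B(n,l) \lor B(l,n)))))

Drive negations inward (¬∀x A ≡ ∃x ¬A, ¬∃x A ≡ ∀x ¬A, De Morgan for ∧/∨):
  (\forall p\, \neg D(p,p)) \lor (\exists k\, D(k,k)) \lor (\exists i\, \neg D(i,i)) \land (\forall n\, \exists l\, (B(n,l) \land \neg B(l,n)))
Finally move all quantifiers to the prefix:
  \forall p\, \exists k\, \exists i\, \forall n\, \exists l\, (\neg D(p,p) \lor D(k,k) \lor \neg D(i,i) \land B(n,l) \land \neg B(l,n))

\forall p\, \exists k\, \exists i\, \forall n\, \exists l\, (\neg D(p,p) \lor D(k,k) \lor \neg D(i,i) \land B(n,l) \land \neg B(l,n))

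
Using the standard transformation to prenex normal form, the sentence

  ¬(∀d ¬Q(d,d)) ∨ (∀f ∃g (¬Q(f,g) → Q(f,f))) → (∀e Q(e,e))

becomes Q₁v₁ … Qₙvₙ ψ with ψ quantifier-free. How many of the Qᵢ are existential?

Eliminate → and ↔ using ¬ and ∨.
  ¬(¬(∀d ¬Q(d,d)) ∨ (∀f ∃g (¬¬Q(f,g) ∨ Q(f,f)))) ∨ (∀e Q(e,e))
Move each ¬ inward, flipping quantifiers it crosses:
  (∀d ¬Q(d,d)) ∧ (∃f ∀g (¬Q(f,g) ∧ ¬Q(f,f))) ∨ (∀e Q(e,e))
All bound variables are already distinct, so no renaming is needed.
Finally move all quantifiers to the prefix:
  ∀d ∃f ∀g ∀e (¬Q(d,d) ∧ ¬Q(f,g) ∧ ¬Q(f,f) ∨ Q(e,e))
The prefix is ∀d ∃f ∀g ∀e: 3 universal, 1 existential.

1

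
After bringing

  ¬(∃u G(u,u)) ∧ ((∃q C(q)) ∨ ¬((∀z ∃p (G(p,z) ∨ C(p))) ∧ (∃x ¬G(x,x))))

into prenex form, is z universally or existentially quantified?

existential

Move each ¬ inward, flipping quantifiers it crosses:
  (∀u ¬G(u,u)) ∧ ((∃q C(q)) ∨ (∃z ∀p (¬G(p,z) ∧ ¬C(p))) ∨ (∀x G(x,x)))
All bound variables are already distinct, so no renaming is needed.
Extract every quantifier outward, since the variables are now distinct and don't occur free across branches:
  ∀u ∃q ∃z ∀p ∀x (¬G(u,u) ∧ (C(q) ∨ ¬G(p,z) ∧ ¬C(p) ∨ G(x,x)))
The quantifier ∀z sits under an odd number of negations, so it flips to ∃z.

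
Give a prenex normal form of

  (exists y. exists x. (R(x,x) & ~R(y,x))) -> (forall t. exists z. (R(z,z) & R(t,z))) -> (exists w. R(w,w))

forall y. forall x. exists t. forall z. exists w. (~R(x,x) | R(y,x) | ~R(z,z) | ~R(t,z) | R(w,w))

First replace A → B with ¬A ∨ B.
  ~(exists y. exists x. (R(x,x) & ~R(y,x))) | ~(forall t. exists z. (R(z,z) & R(t,z))) | (exists w. R(w,w))
Drive negations inward (¬∀x A ≡ ∃x ¬A, ¬∃x A ≡ ∀x ¬A, De Morgan for ∧/∨):
  (forall y. forall x. (~R(x,x) | R(y,x))) | (exists t. forall z. (~R(z,z) | ~R(t,z))) | (exists w. R(w,w))
All bound variables are already distinct, so no renaming is needed.
Pull the quantifiers to the front (each side's bound variable is not free in the other side):
  forall y. forall x. exists t. forall z. exists w. (~R(x,x) | R(y,x) | ~R(z,z) | ~R(t,z) | R(w,w))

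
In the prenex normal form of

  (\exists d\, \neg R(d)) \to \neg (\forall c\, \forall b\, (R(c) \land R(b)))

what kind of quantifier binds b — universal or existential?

First replace A → B with ¬A ∨ B.
  \neg (\exists d\, \neg R(d)) \lor \neg (\forall c\, \forall b\, (R(c) \land R(b)))
Move each ¬ inward, flipping quantifiers it crosses:
  (\forall d\, R(d)) \lor (\exists c\, \exists b\, (\neg R(c) \lor \neg R(b)))
All bound variables are already distinct, so no renaming is needed.
Pull the quantifiers to the front (each side's bound variable is not free in the other side):
  \forall d\, \exists c\, \exists b\, (R(d) \lor \neg R(c) \lor \neg R(b))
The quantifier \forall b sits under an odd number of negations (counting the antecedent side of each →), so it flips to \exists b.

existential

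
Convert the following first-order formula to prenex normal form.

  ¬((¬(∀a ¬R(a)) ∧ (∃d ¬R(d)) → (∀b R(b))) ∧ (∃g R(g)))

First replace A → B with ¬A ∨ B.
  ¬((¬(¬(∀a ¬R(a)) ∧ (∃d ¬R(d))) ∨ (∀b R(b))) ∧ (∃g R(g)))
Push ¬ through the quantifiers and connectives to reach negation normal form:
  (∃a R(a)) ∧ (∃d ¬R(d)) ∧ (∃b ¬R(b)) ∨ (∀g ¬R(g))
All bound variables are already distinct, so no renaming is needed.
Pull the quantifiers to the front (each side's bound variable is not free in the other side):
  ∃a ∃d ∃b ∀g (R(a) ∧ ¬R(d) ∧ ¬R(b) ∨ ¬R(g))

∃a ∃d ∃b ∀g (R(a) ∧ ¬R(d) ∧ ¬R(b) ∨ ¬R(g))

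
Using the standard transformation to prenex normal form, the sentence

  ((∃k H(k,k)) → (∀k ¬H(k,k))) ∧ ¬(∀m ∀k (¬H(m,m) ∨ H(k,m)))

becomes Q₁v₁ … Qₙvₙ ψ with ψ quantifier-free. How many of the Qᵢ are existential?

First replace A → B with ¬A ∨ B.
  (¬(∃k H(k,k)) ∨ (∀k ¬H(k,k))) ∧ ¬(∀m ∀k (¬H(m,m) ∨ H(k,m)))
Move each ¬ inward, flipping quantifiers it crosses:
  ((∀k ¬H(k,k)) ∨ (∀k ¬H(k,k))) ∧ (∃m ∃k (H(m,m) ∧ ¬H(k,m)))
Give each quantifier a distinct variable: k↦p, k↦x.
  ((∀k ¬H(k,k)) ∨ (∀p ¬H(p,p))) ∧ (∃m ∃x (H(m,m) ∧ ¬H(x,m)))
Pull the quantifiers to the front (each side's bound variable is not free in the other side):
  ∀k ∀p ∃m ∃x ((¬H(k,k) ∨ ¬H(p,p)) ∧ H(m,m) ∧ ¬H(x,m))
The prefix is ∀k ∀p ∃m ∃x: 2 universal, 2 existential.

2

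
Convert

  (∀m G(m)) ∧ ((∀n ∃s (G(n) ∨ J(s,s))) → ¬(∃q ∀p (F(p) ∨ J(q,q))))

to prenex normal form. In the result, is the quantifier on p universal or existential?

Eliminate → and ↔ using ¬ and ∨.
  (∀m G(m)) ∧ (¬(∀n ∃s (G(n) ∨ J(s,s))) ∨ ¬(∃q ∀p (F(p) ∨ J(q,q))))
Drive negations inward (¬∀x A ≡ ∃x ¬A, ¬∃x A ≡ ∀x ¬A, De Morgan for ∧/∨):
  (∀m G(m)) ∧ ((∃n ∀s (¬G(n) ∧ ¬J(s,s))) ∨ (∀q ∃p (¬F(p) ∧ ¬J(q,q))))
All bound variables are already distinct, so no renaming is needed.
Extract every quantifier outward, since the variables are now distinct and don't occur free across branches:
  ∀m ∃n ∀s ∀q ∃p (G(m) ∧ (¬G(n) ∧ ¬J(s,s) ∨ ¬F(p) ∧ ¬J(q,q)))
The quantifier ∀p sits under an odd number of negations (counting the antecedent side of each →), so it flips to ∃p.

existential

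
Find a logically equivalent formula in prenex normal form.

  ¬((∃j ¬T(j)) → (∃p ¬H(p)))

First replace A → B with ¬A ∨ B.
  ¬(¬(∃j ¬T(j)) ∨ (∃p ¬H(p)))
Move each ¬ inward, flipping quantifiers it crosses:
  (∃j ¬T(j)) ∧ (∀p H(p))
All bound variables are already distinct, so no renaming is needed.
Pull the quantifiers to the front (each side's bound variable is not free in the other side):
  ∃j ∀p (¬T(j) ∧ H(p))

∃j ∀p (¬T(j) ∧ H(p))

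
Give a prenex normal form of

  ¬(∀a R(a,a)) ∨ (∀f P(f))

∃a ∀f (¬R(a,a) ∨ P(f))

Push ¬ through the quantifiers and connectives to reach negation normal form:
  (∃a ¬R(a,a)) ∨ (∀f P(f))
All bound variables are already distinct, so no renaming is needed.
Finally move all quantifiers to the prefix:
  ∃a ∀f (¬R(a,a) ∨ P(f))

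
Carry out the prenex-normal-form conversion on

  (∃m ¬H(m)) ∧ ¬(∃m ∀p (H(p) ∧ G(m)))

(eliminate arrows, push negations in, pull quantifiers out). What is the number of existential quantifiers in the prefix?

Drive negations inward (¬∀x A ≡ ∃x ¬A, ¬∃x A ≡ ∀x ¬A, De Morgan for ∧/∨):
  (∃m ¬H(m)) ∧ (∀m ∃p (¬H(p) ∨ ¬G(m)))
Rename bound variables to avoid capture: m↦s.
  (∃m ¬H(m)) ∧ (∀s ∃p (¬H(p) ∨ ¬G(s)))
Extract every quantifier outward, since the variables are now distinct and don't occur free across branches:
  ∃m ∀s ∃p (¬H(m) ∧ (¬H(p) ∨ ¬G(s)))
The prefix is ∃m ∀s ∃p: 1 universal, 2 existential.

2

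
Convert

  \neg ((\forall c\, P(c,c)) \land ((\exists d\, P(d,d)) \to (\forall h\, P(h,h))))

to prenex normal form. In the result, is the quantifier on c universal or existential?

existential

First replace A → B with ¬A ∨ B.
  \neg ((\forall c\, P(c,c)) \land (\neg (\exists d\, P(d,d)) \lor (\forall h\, P(h,h))))
Drive negations inward (¬∀x A ≡ ∃x ¬A, ¬∃x A ≡ ∀x ¬A, De Morgan for ∧/∨):
  (\exists c\, \neg P(c,c)) \lor (\exists d\, P(d,d)) \land (\exists h\, \neg P(h,h))
All bound variables are already distinct, so no renaming is needed.
Finally move all quantifiers to the prefix:
  \exists c\, \exists d\, \exists h\, (\neg P(c,c) \lor P(d,d) \land \neg P(h,h))
The quantifier \forall c sits under an odd number of negations (counting the antecedent side of each →), so it flips to \exists c.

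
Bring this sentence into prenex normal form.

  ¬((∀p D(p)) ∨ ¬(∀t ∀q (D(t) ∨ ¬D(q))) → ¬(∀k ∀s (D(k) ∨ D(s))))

Rewrite implications/biconditionals: A → B as ¬A ∨ B.
  ¬(¬((∀p D(p)) ∨ ¬(∀t ∀q (D(t) ∨ ¬D(q)))) ∨ ¬(∀k ∀s (D(k) ∨ D(s))))
Move each ¬ inward, flipping quantifiers it crosses:
  ((∀p D(p)) ∨ (∃t ∃q (¬D(t) ∧ D(q)))) ∧ (∀k ∀s (D(k) ∨ D(s)))
All bound variables are already distinct, so no renaming is needed.
Pull the quantifiers to the front (each side's bound variable is not free in the other side):
  ∀p ∃t ∃q ∀k ∀s ((D(p) ∨ ¬D(t) ∧ D(q)) ∧ (D(k) ∨ D(s)))

∀p ∃t ∃q ∀k ∀s ((D(p) ∨ ¬D(t) ∧ D(q)) ∧ (D(k) ∨ D(s)))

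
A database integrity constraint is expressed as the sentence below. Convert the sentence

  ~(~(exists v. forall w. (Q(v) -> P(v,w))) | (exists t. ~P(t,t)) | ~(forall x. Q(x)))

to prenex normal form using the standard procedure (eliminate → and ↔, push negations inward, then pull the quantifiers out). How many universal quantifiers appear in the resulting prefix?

3

First replace A → B with ¬A ∨ B.
  ~(~(exists v. forall w. (~Q(v) | P(v,w))) | (exists t. ~P(t,t)) | ~(forall x. Q(x)))
Push ¬ through the quantifiers and connectives to reach negation normal form:
  (exists v. forall w. (~Q(v) | P(v,w))) & (forall t. P(t,t)) & (forall x. Q(x))
All bound variables are already distinct, so no renaming is needed.
Pull the quantifiers to the front (each side's bound variable is not free in the other side):
  exists v. forall w. forall t. forall x. ((~Q(v) | P(v,w)) & P(t,t) & Q(x))
The prefix is exists v forall w forall t forall x: 3 universal, 1 existential.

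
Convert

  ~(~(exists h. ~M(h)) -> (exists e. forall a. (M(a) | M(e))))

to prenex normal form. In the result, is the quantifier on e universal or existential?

universal

First replace A → B with ¬A ∨ B.
  ~(~~(exists h. ~M(h)) | (exists e. forall a. (M(a) | M(e))))
Move each ¬ inward, flipping quantifiers it crosses:
  (forall h. M(h)) & (forall e. exists a. (~M(a) & ~M(e)))
All bound variables are already distinct, so no renaming is needed.
Extract every quantifier outward, since the variables are now distinct and don't occur free across branches:
  forall h. forall e. exists a. (M(h) & ~M(a) & ~M(e))
The quantifier exists e sits under an odd number of negations (counting the antecedent side of each →), so it flips to forall e.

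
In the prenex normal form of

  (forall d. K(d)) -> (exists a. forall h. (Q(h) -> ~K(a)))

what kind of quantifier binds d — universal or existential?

existential

Eliminate → and ↔ using ¬ and ∨.
  ~(forall d. K(d)) | (exists a. forall h. (~Q(h) | ~K(a)))
Push ¬ through the quantifiers and connectives to reach negation normal form:
  (exists d. ~K(d)) | (exists a. forall h. (~Q(h) | ~K(a)))
Pull the quantifiers to the front (each side's bound variable is not free in the other side):
  exists d. exists a. forall h. (~K(d) | ~Q(h) | ~K(a))
The quantifier forall d sits under an odd number of negations (counting the antecedent side of each →), so it flips to exists d.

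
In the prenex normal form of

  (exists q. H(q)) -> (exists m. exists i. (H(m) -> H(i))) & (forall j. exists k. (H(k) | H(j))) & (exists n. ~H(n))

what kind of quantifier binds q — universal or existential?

universal

First replace A → B with ¬A ∨ B.
  ~(exists q. H(q)) | (exists m. exists i. (~H(m) | H(i))) & (forall j. exists k. (H(k) | H(j))) & (exists n. ~H(n))
Drive negations inward (¬∀x A ≡ ∃x ¬A, ¬∃x A ≡ ∀x ¬A, De Morgan for ∧/∨):
  (forall q. ~H(q)) | (exists m. exists i. (~H(m) | H(i))) & (forall j. exists k. (H(k) | H(j))) & (exists n. ~H(n))
All bound variables are already distinct, so no renaming is needed.
Pull the quantifiers to the front (each side's bound variable is not free in the other side):
  forall q. exists m. exists i. forall j. exists k. exists n. (~H(q) | (~H(m) | H(i)) & (H(k) | H(j)) & ~H(n))
The quantifier exists q sits under an odd number of negations (counting the antecedent side of each →), so it flips to forall q.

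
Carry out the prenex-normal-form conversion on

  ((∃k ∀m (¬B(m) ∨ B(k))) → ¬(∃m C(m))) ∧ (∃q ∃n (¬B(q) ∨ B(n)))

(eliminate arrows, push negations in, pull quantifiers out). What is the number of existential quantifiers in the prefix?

Rewrite implications/biconditionals: A → B as ¬A ∨ B.
  (¬(∃k ∀m (¬B(m) ∨ B(k))) ∨ ¬(∃m C(m))) ∧ (∃q ∃n (¬B(q) ∨ B(n)))
Move each ¬ inward, flipping quantifiers it crosses:
  ((∀k ∃m (B(m) ∧ ¬B(k))) ∨ (∀m ¬C(m))) ∧ (∃q ∃n (¬B(q) ∨ B(n)))
Give each quantifier a distinct variable: m↦v1.
  ((∀k ∃m (B(m) ∧ ¬B(k))) ∨ (∀v1 ¬C(v1))) ∧ (∃q ∃n (¬B(q) ∨ B(n)))
Finally move all quantifiers to the prefix:
  ∀k ∃m ∀v1 ∃q ∃n ((B(m) ∧ ¬B(k) ∨ ¬C(v1)) ∧ (¬B(q) ∨ B(n)))
The prefix is ∀k ∃m ∀v1 ∃q ∃n: 2 universal, 3 existential.

3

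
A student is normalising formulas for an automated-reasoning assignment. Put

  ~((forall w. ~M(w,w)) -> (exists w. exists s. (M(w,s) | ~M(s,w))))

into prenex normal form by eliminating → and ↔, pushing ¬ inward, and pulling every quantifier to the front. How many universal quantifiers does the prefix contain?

Eliminate → and ↔ using ¬ and ∨.
  ~(~(forall w. ~M(w,w)) | (exists w. exists s. (M(w,s) | ~M(s,w))))
Drive negations inward (¬∀x A ≡ ∃x ¬A, ¬∃x A ≡ ∀x ¬A, De Morgan for ∧/∨):
  (forall w. ~M(w,w)) & (forall w. forall s. (~M(w,s) & M(s,w)))
Standardize variables apart so no two quantifiers bind the same name: w↦p.
  (forall w. ~M(w,w)) & (forall p. forall s. (~M(p,s) & M(s,p)))
Finally move all quantifiers to the prefix:
  forall w. forall p. forall s. (~M(w,w) & ~M(p,s) & M(s,p))
The prefix is forall w forall p forall s: 3 universal, 0 existential.

3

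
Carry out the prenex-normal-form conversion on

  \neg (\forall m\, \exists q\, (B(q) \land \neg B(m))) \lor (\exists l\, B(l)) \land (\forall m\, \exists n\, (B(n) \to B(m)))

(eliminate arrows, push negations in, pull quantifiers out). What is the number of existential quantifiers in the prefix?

3

Eliminate → and ↔ using ¬ and ∨.
  \neg (\forall m\, \exists q\, (B(q) \land \neg B(m))) \lor (\exists l\, B(l)) \land (\forall m\, \exists n\, (\neg B(n) \lor B(m)))
Drive negations inward (¬∀x A ≡ ∃x ¬A, ¬∃x A ≡ ∀x ¬A, De Morgan for ∧/∨):
  (\exists m\, \forall q\, (\neg B(q) \lor B(m))) \lor (\exists l\, B(l)) \land (\forall m\, \exists n\, (\neg B(n) \lor B(m)))
Rename bound variables to avoid capture: m↦y.
  (\exists m\, \forall q\, (\neg B(q) \lor B(m))) \lor (\exists l\, B(l)) \land (\forall y\, \exists n\, (\neg B(n) \lor B(y)))
Extract every quantifier outward, since the variables are now distinct and don't occur free across branches:
  \exists m\, \forall q\, \exists l\, \forall y\, \exists n\, (\neg B(q) \lor B(m) \lor B(l) \land (\neg B(n) \lor B(y)))
The prefix is \exists m \forall q \exists l \forall y \exists n: 2 universal, 3 existential.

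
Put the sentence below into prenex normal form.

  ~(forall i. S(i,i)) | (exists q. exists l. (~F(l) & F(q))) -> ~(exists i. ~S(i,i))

forall i. forall q. forall l. forall y. (S(i,i) & (F(l) | ~F(q)) | S(y,y))

Eliminate → and ↔ using ¬ and ∨.
  ~(~(forall i. S(i,i)) | (exists q. exists l. (~F(l) & F(q)))) | ~(exists i. ~S(i,i))
Move each ¬ inward, flipping quantifiers it crosses:
  (forall i. S(i,i)) & (forall q. forall l. (F(l) | ~F(q))) | (forall i. S(i,i))
Rename bound variables to avoid capture: i↦y.
  (forall i. S(i,i)) & (forall q. forall l. (F(l) | ~F(q))) | (forall y. S(y,y))
Pull the quantifiers to the front (each side's bound variable is not free in the other side):
  forall i. forall q. forall l. forall y. (S(i,i) & (F(l) | ~F(q)) | S(y,y))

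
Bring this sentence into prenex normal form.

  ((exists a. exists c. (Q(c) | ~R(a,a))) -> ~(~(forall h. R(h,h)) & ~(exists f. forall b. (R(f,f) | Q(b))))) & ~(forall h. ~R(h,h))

forall a. forall c. forall h. exists f. forall b. exists x1. ((~Q(c) & R(a,a) | R(h,h) | R(f,f) | Q(b)) & R(x1,x1))

First replace A → B with ¬A ∨ B.
  (~(exists a. exists c. (Q(c) | ~R(a,a))) | ~(~(forall h. R(h,h)) & ~(exists f. forall b. (R(f,f) | Q(b))))) & ~(forall h. ~R(h,h))
Move each ¬ inward, flipping quantifiers it crosses:
  ((forall a. forall c. (~Q(c) & R(a,a))) | (forall h. R(h,h)) | (exists f. forall b. (R(f,f) | Q(b)))) & (exists h. R(h,h))
Give each quantifier a distinct variable: h↦x1.
  ((forall a. forall c. (~Q(c) & R(a,a))) | (forall h. R(h,h)) | (exists f. forall b. (R(f,f) | Q(b)))) & (exists x1. R(x1,x1))
Extract every quantifier outward, since the variables are now distinct and don't occur free across branches:
  forall a. forall c. forall h. exists f. forall b. exists x1. ((~Q(c) & R(a,a) | R(h,h) | R(f,f) | Q(b)) & R(x1,x1))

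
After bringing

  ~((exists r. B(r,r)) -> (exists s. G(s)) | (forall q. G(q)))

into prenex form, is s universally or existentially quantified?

universal

Rewrite implications/biconditionals: A → B as ¬A ∨ B.
  ~(~(exists r. B(r,r)) | (exists s. G(s)) | (forall q. G(q)))
Move each ¬ inward, flipping quantifiers it crosses:
  (exists r. B(r,r)) & (forall s. ~G(s)) & (exists q. ~G(q))
All bound variables are already distinct, so no renaming is needed.
Pull the quantifiers to the front (each side's bound variable is not free in the other side):
  exists r. forall s. exists q. (B(r,r) & ~G(s) & ~G(q))
The quantifier exists s sits under an odd number of negations (counting the antecedent side of each →), so it flips to forall s.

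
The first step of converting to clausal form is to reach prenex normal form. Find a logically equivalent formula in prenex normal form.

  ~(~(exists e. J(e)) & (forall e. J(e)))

Push ¬ through the quantifiers and connectives to reach negation normal form:
  (exists e. J(e)) | (exists e. ~J(e))
Give each quantifier a distinct variable: e↦z.
  (exists e. J(e)) | (exists z. ~J(z))
Extract every quantifier outward, since the variables are now distinct and don't occur free across branches:
  exists e. exists z. (J(e) | ~J(z))

exists e. exists z. (J(e) | ~J(z))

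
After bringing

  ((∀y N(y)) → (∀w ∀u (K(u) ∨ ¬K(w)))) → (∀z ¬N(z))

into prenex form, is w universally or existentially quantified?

Rewrite implications/biconditionals: A → B as ¬A ∨ B.
  ¬(¬(∀y N(y)) ∨ (∀w ∀u (K(u) ∨ ¬K(w)))) ∨ (∀z ¬N(z))
Move each ¬ inward, flipping quantifiers it crosses:
  (∀y N(y)) ∧ (∃w ∃u (¬K(u) ∧ K(w))) ∨ (∀z ¬N(z))
All bound variables are already distinct, so no renaming is needed.
Finally move all quantifiers to the prefix:
  ∀y ∃w ∃u ∀z (N(y) ∧ ¬K(u) ∧ K(w) ∨ ¬N(z))
The quantifier ∀w sits under an odd number of negations (counting the antecedent side of each →), so it flips to ∃w.

existential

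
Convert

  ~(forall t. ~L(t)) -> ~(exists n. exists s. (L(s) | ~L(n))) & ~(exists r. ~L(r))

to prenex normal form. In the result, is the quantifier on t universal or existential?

universal

Eliminate → and ↔ using ¬ and ∨.
  ~~(forall t. ~L(t)) | ~(exists n. exists s. (L(s) | ~L(n))) & ~(exists r. ~L(r))
Push ¬ through the quantifiers and connectives to reach negation normal form:
  (forall t. ~L(t)) | (forall n. forall s. (~L(s) & L(n))) & (forall r. L(r))
All bound variables are already distinct, so no renaming is needed.
Finally move all quantifiers to the prefix:
  forall t. forall n. forall s. forall r. (~L(t) | ~L(s) & L(n) & L(r))
The quantifier forall t sits under an even number of negations (counting the antecedent side of each →), so it remains universal.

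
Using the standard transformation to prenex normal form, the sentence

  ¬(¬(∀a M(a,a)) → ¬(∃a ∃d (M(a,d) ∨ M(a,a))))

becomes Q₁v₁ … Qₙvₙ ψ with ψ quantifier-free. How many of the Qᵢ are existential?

3

First replace A → B with ¬A ∨ B.
  ¬(¬¬(∀a M(a,a)) ∨ ¬(∃a ∃d (M(a,d) ∨ M(a,a))))
Push ¬ through the quantifiers and connectives to reach negation normal form:
  (∃a ¬M(a,a)) ∧ (∃a ∃d (M(a,d) ∨ M(a,a)))
Give each quantifier a distinct variable: a↦q.
  (∃a ¬M(a,a)) ∧ (∃q ∃d (M(q,d) ∨ M(q,q)))
Extract every quantifier outward, since the variables are now distinct and don't occur free across branches:
  ∃a ∃q ∃d (¬M(a,a) ∧ (M(q,d) ∨ M(q,q)))
The prefix is ∃a ∃q ∃d: 0 universal, 3 existential.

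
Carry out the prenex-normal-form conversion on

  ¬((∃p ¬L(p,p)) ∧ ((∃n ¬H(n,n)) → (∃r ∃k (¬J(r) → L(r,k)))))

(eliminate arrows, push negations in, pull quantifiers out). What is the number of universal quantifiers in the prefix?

Eliminate → and ↔ using ¬ and ∨.
  ¬((∃p ¬L(p,p)) ∧ (¬(∃n ¬H(n,n)) ∨ (∃r ∃k (¬¬J(r) ∨ L(r,k)))))
Move each ¬ inward, flipping quantifiers it crosses:
  (∀p L(p,p)) ∨ (∃n ¬H(n,n)) ∧ (∀r ∀k (¬J(r) ∧ ¬L(r,k)))
All bound variables are already distinct, so no renaming is needed.
Finally move all quantifiers to the prefix:
  ∀p ∃n ∀r ∀k (L(p,p) ∨ ¬H(n,n) ∧ ¬J(r) ∧ ¬L(r,k))
The prefix is ∀p ∃n ∀r ∀k: 3 universal, 1 existential.

3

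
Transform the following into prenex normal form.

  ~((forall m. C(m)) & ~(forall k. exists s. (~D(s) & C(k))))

Drive negations inward (¬∀x A ≡ ∃x ¬A, ¬∃x A ≡ ∀x ¬A, De Morgan for ∧/∨):
  (exists m. ~C(m)) | (forall k. exists s. (~D(s) & C(k)))
All bound variables are already distinct, so no renaming is needed.
Finally move all quantifiers to the prefix:
  exists m. forall k. exists s. (~C(m) | ~D(s) & C(k))

exists m. forall k. exists s. (~C(m) | ~D(s) & C(k))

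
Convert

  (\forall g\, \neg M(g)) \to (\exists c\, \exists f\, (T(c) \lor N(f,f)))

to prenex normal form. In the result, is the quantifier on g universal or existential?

Eliminate → and ↔ using ¬ and ∨.
  \neg (\forall g\, \neg M(g)) \lor (\exists c\, \exists f\, (T(c) \lor N(f,f)))
Drive negations inward (¬∀x A ≡ ∃x ¬A, ¬∃x A ≡ ∀x ¬A, De Morgan for ∧/∨):
  (\exists g\, M(g)) \lor (\exists c\, \exists f\, (T(c) \lor N(f,f)))
All bound variables are already distinct, so no renaming is needed.
Finally move all quantifiers to the prefix:
  \exists g\, \exists c\, \exists f\, (M(g) \lor T(c) \lor N(f,f))
The quantifier \forall g sits under an odd number of negations (counting the antecedent side of each →), so it flips to \exists g.

existential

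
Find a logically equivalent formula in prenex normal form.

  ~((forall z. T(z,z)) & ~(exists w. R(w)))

exists z. exists w. (~T(z,z) | R(w))

Move each ¬ inward, flipping quantifiers it crosses:
  (exists z. ~T(z,z)) | (exists w. R(w))
Finally move all quantifiers to the prefix:
  exists z. exists w. (~T(z,z) | R(w))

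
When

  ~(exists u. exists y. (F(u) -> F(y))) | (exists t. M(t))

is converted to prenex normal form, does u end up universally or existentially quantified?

universal

First replace A → B with ¬A ∨ B.
  ~(exists u. exists y. (~F(u) | F(y))) | (exists t. M(t))
Push ¬ through the quantifiers and connectives to reach negation normal form:
  (forall u. forall y. (F(u) & ~F(y))) | (exists t. M(t))
All bound variables are already distinct, so no renaming is needed.
Finally move all quantifiers to the prefix:
  forall u. forall y. exists t. (F(u) & ~F(y) | M(t))
The quantifier exists u sits under an odd number of negations (counting the antecedent side of each →), so it flips to forall u.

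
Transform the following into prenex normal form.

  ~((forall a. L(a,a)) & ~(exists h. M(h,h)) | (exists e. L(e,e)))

Push ¬ through the quantifiers and connectives to reach negation normal form:
  ((exists a. ~L(a,a)) | (exists h. M(h,h))) & (forall e. ~L(e,e))
Finally move all quantifiers to the prefix:
  exists a. exists h. forall e. ((~L(a,a) | M(h,h)) & ~L(e,e))

exists a. exists h. forall e. ((~L(a,a) | M(h,h)) & ~L(e,e))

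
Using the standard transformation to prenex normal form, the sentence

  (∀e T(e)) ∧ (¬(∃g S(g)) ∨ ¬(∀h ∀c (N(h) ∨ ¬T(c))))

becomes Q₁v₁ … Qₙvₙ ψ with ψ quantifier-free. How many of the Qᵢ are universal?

2

Drive negations inward (¬∀x A ≡ ∃x ¬A, ¬∃x A ≡ ∀x ¬A, De Morgan for ∧/∨):
  (∀e T(e)) ∧ ((∀g ¬S(g)) ∨ (∃h ∃c (¬N(h) ∧ T(c))))
All bound variables are already distinct, so no renaming is needed.
Finally move all quantifiers to the prefix:
  ∀e ∀g ∃h ∃c (T(e) ∧ (¬S(g) ∨ ¬N(h) ∧ T(c)))
The prefix is ∀e ∀g ∃h ∃c: 2 universal, 2 existential.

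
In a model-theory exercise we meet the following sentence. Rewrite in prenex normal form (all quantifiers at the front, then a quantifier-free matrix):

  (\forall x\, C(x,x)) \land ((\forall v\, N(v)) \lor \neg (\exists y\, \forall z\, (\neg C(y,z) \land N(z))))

\forall x\, \forall v\, \forall y\, \exists z\, (C(x,x) \land (N(v) \lor C(y,z) \lor \neg N(z)))

Move each ¬ inward, flipping quantifiers it crosses:
  (\forall x\, C(x,x)) \land ((\forall v\, N(v)) \lor (\forall y\, \exists z\, (C(y,z) \lor \neg N(z))))
Finally move all quantifiers to the prefix:
  \forall x\, \forall v\, \forall y\, \exists z\, (C(x,x) \land (N(v) \lor C(y,z) \lor \neg N(z)))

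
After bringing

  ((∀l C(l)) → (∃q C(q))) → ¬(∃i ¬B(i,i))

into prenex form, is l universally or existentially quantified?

Rewrite implications/biconditionals: A → B as ¬A ∨ B.
  ¬(¬(∀l C(l)) ∨ (∃q C(q))) ∨ ¬(∃i ¬B(i,i))
Drive negations inward (¬∀x A ≡ ∃x ¬A, ¬∃x A ≡ ∀x ¬A, De Morgan for ∧/∨):
  (∀l C(l)) ∧ (∀q ¬C(q)) ∨ (∀i B(i,i))
Extract every quantifier outward, since the variables are now distinct and don't occur free across branches:
  ∀l ∀q ∀i (C(l) ∧ ¬C(q) ∨ B(i,i))
The quantifier ∀l sits under an even number of negations (counting the antecedent side of each →), so it remains universal.

universal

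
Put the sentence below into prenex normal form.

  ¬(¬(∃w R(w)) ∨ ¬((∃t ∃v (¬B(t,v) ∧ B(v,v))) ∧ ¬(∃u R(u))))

∃w ∃t ∃v ∀u (R(w) ∧ ¬B(t,v) ∧ B(v,v) ∧ ¬R(u))

Push ¬ through the quantifiers and connectives to reach negation normal form:
  (∃w R(w)) ∧ (∃t ∃v (¬B(t,v) ∧ B(v,v))) ∧ (∀u ¬R(u))
Pull the quantifiers to the front (each side's bound variable is not free in the other side):
  ∃w ∃t ∃v ∀u (R(w) ∧ ¬B(t,v) ∧ B(v,v) ∧ ¬R(u))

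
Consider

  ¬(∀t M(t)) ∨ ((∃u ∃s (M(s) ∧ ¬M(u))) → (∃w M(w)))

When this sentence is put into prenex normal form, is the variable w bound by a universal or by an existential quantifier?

Rewrite implications/biconditionals: A → B as ¬A ∨ B.
  ¬(∀t M(t)) ∨ ¬(∃u ∃s (M(s) ∧ ¬M(u))) ∨ (∃w M(w))
Push ¬ through the quantifiers and connectives to reach negation normal form:
  (∃t ¬M(t)) ∨ (∀u ∀s (¬M(s) ∨ M(u))) ∨ (∃w M(w))
Pull the quantifiers to the front (each side's bound variable is not free in the other side):
  ∃t ∀u ∀s ∃w (¬M(t) ∨ ¬M(s) ∨ M(u) ∨ M(w))
The quantifier ∃w sits under an even number of negations (counting the antecedent side of each →), so it remains existential.

existential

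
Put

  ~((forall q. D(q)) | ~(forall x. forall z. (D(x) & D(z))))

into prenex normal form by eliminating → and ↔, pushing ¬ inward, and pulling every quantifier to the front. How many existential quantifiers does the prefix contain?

1

Move each ¬ inward, flipping quantifiers it crosses:
  (exists q. ~D(q)) & (forall x. forall z. (D(x) & D(z)))
Pull the quantifiers to the front (each side's bound variable is not free in the other side):
  exists q. forall x. forall z. (~D(q) & D(x) & D(z))
The prefix is exists q forall x forall z: 2 universal, 1 existential.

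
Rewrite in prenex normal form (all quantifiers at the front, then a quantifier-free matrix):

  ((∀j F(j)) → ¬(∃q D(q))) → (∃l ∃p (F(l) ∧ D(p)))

First replace A → B with ¬A ∨ B.
  ¬(¬(∀j F(j)) ∨ ¬(∃q D(q))) ∨ (∃l ∃p (F(l) ∧ D(p)))
Push ¬ through the quantifiers and connectives to reach negation normal form:
  (∀j F(j)) ∧ (∃q D(q)) ∨ (∃l ∃p (F(l) ∧ D(p)))
All bound variables are already distinct, so no renaming is needed.
Pull the quantifiers to the front (each side's bound variable is not free in the other side):
  ∀j ∃q ∃l ∃p (F(j) ∧ D(q) ∨ F(l) ∧ D(p))

∀j ∃q ∃l ∃p (F(j) ∧ D(q) ∨ F(l) ∧ D(p))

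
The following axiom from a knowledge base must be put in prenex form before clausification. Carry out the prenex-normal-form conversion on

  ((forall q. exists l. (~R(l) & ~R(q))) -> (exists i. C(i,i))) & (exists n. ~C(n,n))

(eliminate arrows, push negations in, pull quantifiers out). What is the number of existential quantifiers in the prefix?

3

Rewrite implications/biconditionals: A → B as ¬A ∨ B.
  (~(forall q. exists l. (~R(l) & ~R(q))) | (exists i. C(i,i))) & (exists n. ~C(n,n))
Drive negations inward (¬∀x A ≡ ∃x ¬A, ¬∃x A ≡ ∀x ¬A, De Morgan for ∧/∨):
  ((exists q. forall l. (R(l) | R(q))) | (exists i. C(i,i))) & (exists n. ~C(n,n))
All bound variables are already distinct, so no renaming is needed.
Finally move all quantifiers to the prefix:
  exists q. forall l. exists i. exists n. ((R(l) | R(q) | C(i,i)) & ~C(n,n))
The prefix is exists q forall l exists i exists n: 1 universal, 3 existential.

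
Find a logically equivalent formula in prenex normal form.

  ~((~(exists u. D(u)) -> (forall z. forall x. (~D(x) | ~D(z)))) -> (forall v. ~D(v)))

exists u. forall z. forall x. exists v. ((D(u) | ~D(x) | ~D(z)) & D(v))

Eliminate → and ↔ using ¬ and ∨.
  ~(~(~~(exists u. D(u)) | (forall z. forall x. (~D(x) | ~D(z)))) | (forall v. ~D(v)))
Move each ¬ inward, flipping quantifiers it crosses:
  ((exists u. D(u)) | (forall z. forall x. (~D(x) | ~D(z)))) & (exists v. D(v))
Pull the quantifiers to the front (each side's bound variable is not free in the other side):
  exists u. forall z. forall x. exists v. ((D(u) | ~D(x) | ~D(z)) & D(v))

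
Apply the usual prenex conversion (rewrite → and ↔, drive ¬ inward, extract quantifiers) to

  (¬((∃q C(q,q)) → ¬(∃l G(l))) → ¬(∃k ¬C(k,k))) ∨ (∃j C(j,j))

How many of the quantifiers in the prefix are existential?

Rewrite implications/biconditionals: A → B as ¬A ∨ B.
  ¬¬(¬(∃q C(q,q)) ∨ ¬(∃l G(l))) ∨ ¬(∃k ¬C(k,k)) ∨ (∃j C(j,j))
Move each ¬ inward, flipping quantifiers it crosses:
  (∀q ¬C(q,q)) ∨ (∀l ¬G(l)) ∨ (∀k C(k,k)) ∨ (∃j C(j,j))
Extract every quantifier outward, since the variables are now distinct and don't occur free across branches:
  ∀q ∀l ∀k ∃j (¬C(q,q) ∨ ¬G(l) ∨ C(k,k) ∨ C(j,j))
The prefix is ∀q ∀l ∀k ∃j: 3 universal, 1 existential.

1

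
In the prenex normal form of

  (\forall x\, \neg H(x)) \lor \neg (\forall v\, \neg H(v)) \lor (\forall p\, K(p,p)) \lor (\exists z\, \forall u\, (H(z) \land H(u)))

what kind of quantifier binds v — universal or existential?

Move each ¬ inward, flipping quantifiers it crosses:
  (\forall x\, \neg H(x)) \lor (\exists v\, H(v)) \lor (\forall p\, K(p,p)) \lor (\exists z\, \forall u\, (H(z) \land H(u)))
All bound variables are already distinct, so no renaming is needed.
Finally move all quantifiers to the prefix:
  \forall x\, \exists v\, \forall p\, \exists z\, \forall u\, (\neg H(x) \lor H(v) \lor K(p,p) \lor H(z) \land H(u))
The quantifier \forall v sits under an odd number of negations, so it flips to \exists v.

existential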